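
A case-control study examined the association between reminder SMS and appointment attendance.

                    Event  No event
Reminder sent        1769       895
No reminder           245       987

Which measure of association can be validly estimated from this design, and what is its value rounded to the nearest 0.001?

Cells: a = 1769, b = 895, c = 245, d = 987.
This is a case-control study: participants were sampled on outcome status, so risks in the source population cannot be estimated directly — relative risk is not valid here. The odds ratio is the appropriate measure.
OR = (a·d)/(b·c) = (1769 × 987) / (895 × 245) = 1746003 / 219275 = 7.96262

7.963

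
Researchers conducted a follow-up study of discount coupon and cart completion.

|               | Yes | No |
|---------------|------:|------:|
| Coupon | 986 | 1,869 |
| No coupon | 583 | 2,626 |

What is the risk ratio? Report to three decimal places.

Cells: a = 986, b = 1869, c = 583, d = 2626.
Risk in exposed = 986/2855 = 0.34536; risk in unexposed = 583/3209 = 0.18168.
RR = 0.34536 / 0.18168 = 1.90096
The risk among the exposed is 1.90 times that among the unexposed.

1.901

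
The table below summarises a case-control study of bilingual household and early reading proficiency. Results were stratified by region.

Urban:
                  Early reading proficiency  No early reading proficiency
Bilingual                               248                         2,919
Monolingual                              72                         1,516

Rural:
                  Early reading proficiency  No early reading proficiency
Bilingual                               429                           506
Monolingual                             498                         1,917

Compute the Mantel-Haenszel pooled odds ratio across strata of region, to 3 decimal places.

2.718

OR_MH = Σ(aᵢdᵢ/nᵢ) / Σ(bᵢcᵢ/nᵢ), where nᵢ is the stratum total.
Stratum 1 (Urban): n = 4755; a·d/n = 248·1516/4755 = 79.0679; b·c/n = 2919·72/4755 = 44.1994
Stratum 2 (Rural): n = 3350; a·d/n = 429·1917/3350 = 245.4904; b·c/n = 506·498/3350 = 75.2203
OR_MH = (79.0679 + 245.4904) / (44.1994 + 75.2203) = 324.5584 / 119.4197 = 2.71780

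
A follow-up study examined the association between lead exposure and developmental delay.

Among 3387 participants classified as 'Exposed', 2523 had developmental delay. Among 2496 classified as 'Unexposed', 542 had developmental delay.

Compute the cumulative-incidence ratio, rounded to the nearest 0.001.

3.430

From the description: a = 2523, b = 864, c = 542, d = 1954.
Risk in exposed = 2523/3387 = 0.74491; risk in unexposed = 542/2496 = 0.21715.
RR = 0.74491 / 0.21715 = 3.43042
The risk among the exposed is 3.43 times that among the unexposed.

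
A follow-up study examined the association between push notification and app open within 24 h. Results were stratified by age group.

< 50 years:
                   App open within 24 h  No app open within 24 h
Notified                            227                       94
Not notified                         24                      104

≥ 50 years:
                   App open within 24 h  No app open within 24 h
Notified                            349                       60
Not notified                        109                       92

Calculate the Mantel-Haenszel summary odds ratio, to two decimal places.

OR_MH = Σ(aᵢdᵢ/nᵢ) / Σ(bᵢcᵢ/nᵢ), where nᵢ is the stratum total.
Stratum 1 (< 50 years): n = 449; a·d/n = 227·104/449 = 52.5791; b·c/n = 94·24/449 = 5.0245
Stratum 2 (≥ 50 years): n = 610; a·d/n = 349·92/610 = 52.6361; b·c/n = 60·109/610 = 10.7213
OR_MH = (52.5791 + 52.6361) / (5.0245 + 10.7213) = 105.2151 / 15.7458 = 6.68210

6.68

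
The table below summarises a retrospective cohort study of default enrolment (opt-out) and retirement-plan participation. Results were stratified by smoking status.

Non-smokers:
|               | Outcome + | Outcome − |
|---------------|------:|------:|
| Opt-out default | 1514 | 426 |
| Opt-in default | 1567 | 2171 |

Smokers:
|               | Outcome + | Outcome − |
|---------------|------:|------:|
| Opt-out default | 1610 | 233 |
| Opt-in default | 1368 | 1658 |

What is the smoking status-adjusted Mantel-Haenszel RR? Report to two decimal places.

1.90

RR_MH = Σ(aᵢ·n₀ᵢ/nᵢ) / Σ(cᵢ·n₁ᵢ/nᵢ), with n₁ᵢ = aᵢ+bᵢ (exposed), n₀ᵢ = cᵢ+dᵢ (unexposed), nᵢ = n₁ᵢ+n₀ᵢ.
Stratum 1 (Non-smokers): n₁ = 1940, n₀ = 3738, n = 5678; a·n₀/n = 1514·3738/5678 = 996.7122; c·n₁/n = 1567·1940/5678 = 535.3963
Stratum 2 (Smokers): n₁ = 1843, n₀ = 3026, n = 4869; a·n₀/n = 1610·3026/4869 = 1000.5874; c·n₁/n = 1368·1843/4869 = 517.8115
RR_MH = (996.7122 + 1000.5874) / (535.3963 + 517.8115) = 1997.2996 / 1053.2077 = 1.89640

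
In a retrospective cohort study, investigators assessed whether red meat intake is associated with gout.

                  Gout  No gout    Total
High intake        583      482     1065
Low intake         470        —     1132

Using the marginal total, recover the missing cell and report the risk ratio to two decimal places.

The missing cell is in the unexposed row: 1132 − 470 = 662.
So a = 583, b = 482, c = 470, d = 662.
RR = [a/(a+b)] / [c/(c+d)] = (583/1065) / (470/1132) = 0.54742/0.41519 = 1.31846

1.32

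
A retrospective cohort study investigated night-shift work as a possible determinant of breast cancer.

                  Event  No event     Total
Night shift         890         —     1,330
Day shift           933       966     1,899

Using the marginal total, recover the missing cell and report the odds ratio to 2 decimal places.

The missing cell is in the exposed row: 1330 − 890 = 440.
So a = 890, b = 440, c = 933, d = 966.
OR = (a·d)/(b·c) = (890 × 966) / (440 × 933) = 859740 / 410520 = 2.09427

2.09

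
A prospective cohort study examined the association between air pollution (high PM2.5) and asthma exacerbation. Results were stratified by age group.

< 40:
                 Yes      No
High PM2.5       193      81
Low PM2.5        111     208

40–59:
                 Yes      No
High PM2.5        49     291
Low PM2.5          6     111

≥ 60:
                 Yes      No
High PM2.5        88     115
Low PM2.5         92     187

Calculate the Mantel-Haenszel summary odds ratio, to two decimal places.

2.78

OR_MH = Σ(aᵢdᵢ/nᵢ) / Σ(bᵢcᵢ/nᵢ), where nᵢ is the stratum total.
Stratum 1 (< 40): n = 593; a·d/n = 193·208/593 = 67.6965; b·c/n = 81·111/593 = 15.1619
Stratum 2 (40–59): n = 457; a·d/n = 49·111/457 = 11.9015; b·c/n = 291·6/457 = 3.8206
Stratum 3 (≥ 60): n = 482; a·d/n = 88·187/482 = 34.1411; b·c/n = 115·92/482 = 21.9502
OR_MH = (67.6965 + 11.9015 + 34.1411) / (15.1619 + 3.8206 + 21.9502) = 113.7391 / 40.9327 = 2.77869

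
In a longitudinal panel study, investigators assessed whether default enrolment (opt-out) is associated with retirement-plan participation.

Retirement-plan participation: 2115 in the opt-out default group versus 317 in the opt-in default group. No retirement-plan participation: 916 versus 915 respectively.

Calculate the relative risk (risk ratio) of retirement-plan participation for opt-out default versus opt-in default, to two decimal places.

2.71

From the description: a = 2115, b = 916, c = 317, d = 915.
Risk in exposed = 2115/3031 = 0.69779; risk in unexposed = 317/1232 = 0.25731.
RR = 0.69779 / 0.25731 = 2.71191
The risk among the exposed is 2.71 times that among the unexposed.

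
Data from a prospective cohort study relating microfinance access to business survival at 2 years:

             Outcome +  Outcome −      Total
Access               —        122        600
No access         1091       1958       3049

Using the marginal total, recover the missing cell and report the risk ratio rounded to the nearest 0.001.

The missing cell is in the exposed row: 600 − 122 = 478.
So a = 478, b = 122, c = 1091, d = 1958.
RR = [a/(a+b)] / [c/(c+d)] = (478/600) / (1091/3049) = 0.79667/0.35782 = 2.22643

2.226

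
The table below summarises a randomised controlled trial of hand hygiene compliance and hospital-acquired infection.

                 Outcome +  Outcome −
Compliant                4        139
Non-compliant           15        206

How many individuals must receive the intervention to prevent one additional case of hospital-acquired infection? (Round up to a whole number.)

26

Risk in treated group = 4/143 = 0.02797; risk in control = 15/221 = 0.06787.
Absolute risk reduction = 0.06787 − 0.02797 = 0.03990
NNT = 1 / ARR = 1 / 0.03990 = 25.062 → round up → 26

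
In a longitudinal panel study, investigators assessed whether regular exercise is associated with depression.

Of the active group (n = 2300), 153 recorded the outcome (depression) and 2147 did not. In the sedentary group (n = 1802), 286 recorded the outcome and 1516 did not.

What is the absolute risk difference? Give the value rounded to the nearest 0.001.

-0.092

From the description: a = 153, b = 2147, c = 286, d = 1516.
Risk in exposed = 153/2300 = 0.066522; risk in unexposed = 286/1802 = 0.158713.
Risk difference = 0.066522 − 0.158713 = -0.092191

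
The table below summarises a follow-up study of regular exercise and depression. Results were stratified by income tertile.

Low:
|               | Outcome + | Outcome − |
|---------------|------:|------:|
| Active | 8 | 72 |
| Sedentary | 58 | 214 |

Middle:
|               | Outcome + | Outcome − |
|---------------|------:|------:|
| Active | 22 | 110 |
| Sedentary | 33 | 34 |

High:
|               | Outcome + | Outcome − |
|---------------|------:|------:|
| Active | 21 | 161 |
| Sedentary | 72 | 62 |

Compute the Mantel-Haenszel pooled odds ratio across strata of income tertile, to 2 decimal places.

0.19

OR_MH = Σ(aᵢdᵢ/nᵢ) / Σ(bᵢcᵢ/nᵢ), where nᵢ is the stratum total.
Stratum 1 (Low): n = 352; a·d/n = 8·214/352 = 4.8636; b·c/n = 72·58/352 = 11.8636
Stratum 2 (Middle): n = 199; a·d/n = 22·34/199 = 3.7588; b·c/n = 110·33/199 = 18.2412
Stratum 3 (High): n = 316; a·d/n = 21·62/316 = 4.1203; b·c/n = 161·72/316 = 36.6835
OR_MH = (4.8636 + 3.7588 + 4.1203) / (11.8636 + 18.2412 + 36.6835) = 12.7427 / 66.7884 = 0.19079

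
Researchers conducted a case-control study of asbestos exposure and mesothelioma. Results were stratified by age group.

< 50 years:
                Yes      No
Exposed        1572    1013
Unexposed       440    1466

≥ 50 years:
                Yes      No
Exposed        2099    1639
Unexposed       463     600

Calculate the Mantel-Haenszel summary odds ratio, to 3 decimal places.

OR_MH = Σ(aᵢdᵢ/nᵢ) / Σ(bᵢcᵢ/nᵢ), where nᵢ is the stratum total.
Stratum 1 (< 50 years): n = 4491; a·d/n = 1572·1466/4491 = 513.1490; b·c/n = 1013·440/4491 = 99.2474
Stratum 2 (≥ 50 years): n = 4801; a·d/n = 2099·600/4801 = 262.3203; b·c/n = 1639·463/4801 = 158.0623
OR_MH = (513.1490 + 262.3203) / (99.2474 + 158.0623) = 775.4693 / 257.3097 = 3.01376

3.014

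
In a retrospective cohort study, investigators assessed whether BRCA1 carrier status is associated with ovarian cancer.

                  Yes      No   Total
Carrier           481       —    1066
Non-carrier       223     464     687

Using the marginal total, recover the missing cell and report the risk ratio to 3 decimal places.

The missing cell is in the exposed row: 1066 − 481 = 585.
So a = 481, b = 585, c = 223, d = 464.
RR = [a/(a+b)] / [c/(c+d)] = (481/1066) / (223/687) = 0.45122/0.32460 = 1.39008

1.390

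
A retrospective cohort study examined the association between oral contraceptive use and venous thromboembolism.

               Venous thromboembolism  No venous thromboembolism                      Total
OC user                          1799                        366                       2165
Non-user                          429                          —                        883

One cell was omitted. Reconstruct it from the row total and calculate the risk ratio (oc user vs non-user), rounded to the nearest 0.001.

1.710

The missing cell is in the unexposed row: 883 − 429 = 454.
So a = 1799, b = 366, c = 429, d = 454.
RR = [a/(a+b)] / [c/(c+d)] = (1799/2165) / (429/883) = 0.83095/0.48584 = 1.71032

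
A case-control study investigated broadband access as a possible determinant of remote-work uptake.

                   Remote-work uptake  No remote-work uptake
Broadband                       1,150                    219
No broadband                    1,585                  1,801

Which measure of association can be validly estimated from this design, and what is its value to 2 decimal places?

Cells: a = 1150, b = 219, c = 1585, d = 1801.
This is a case-control study: participants were sampled on outcome status, so risks in the source population cannot be estimated directly — relative risk is not valid here. The odds ratio is the appropriate measure.
OR = (a·d)/(b·c) = (1150 × 1801) / (219 × 1585) = 2071150 / 347115 = 5.96675

5.97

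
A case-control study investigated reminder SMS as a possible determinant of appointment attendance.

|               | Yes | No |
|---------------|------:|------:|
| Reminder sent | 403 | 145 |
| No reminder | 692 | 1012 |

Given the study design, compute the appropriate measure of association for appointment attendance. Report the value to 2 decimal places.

4.06

Cells: a = 403, b = 145, c = 692, d = 1012.
This is a case-control study: participants were sampled on outcome status, so risks in the source population cannot be estimated directly — relative risk is not valid here. The odds ratio is the appropriate measure.
OR = (a·d)/(b·c) = (403 × 1012) / (145 × 692) = 407836 / 100340 = 4.06454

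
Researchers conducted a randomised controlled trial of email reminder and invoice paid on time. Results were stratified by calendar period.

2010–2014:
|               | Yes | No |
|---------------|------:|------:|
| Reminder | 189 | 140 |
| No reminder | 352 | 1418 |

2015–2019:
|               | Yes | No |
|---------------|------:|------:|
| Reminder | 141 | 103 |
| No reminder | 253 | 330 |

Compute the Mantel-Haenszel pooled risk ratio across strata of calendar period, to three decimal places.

1.993

RR_MH = Σ(aᵢ·n₀ᵢ/nᵢ) / Σ(cᵢ·n₁ᵢ/nᵢ), with n₁ᵢ = aᵢ+bᵢ (exposed), n₀ᵢ = cᵢ+dᵢ (unexposed), nᵢ = n₁ᵢ+n₀ᵢ.
Stratum 1 (2010–2014): n₁ = 329, n₀ = 1770, n = 2099; a·n₀/n = 189·1770/2099 = 159.3759; c·n₁/n = 352·329/2099 = 55.1729
Stratum 2 (2015–2019): n₁ = 244, n₀ = 583, n = 827; a·n₀/n = 141·583/827 = 99.3990; c·n₁/n = 253·244/827 = 74.6457
RR_MH = (159.3759 + 99.3990) / (55.1729 + 74.6457) = 258.7749 / 129.8186 = 1.99336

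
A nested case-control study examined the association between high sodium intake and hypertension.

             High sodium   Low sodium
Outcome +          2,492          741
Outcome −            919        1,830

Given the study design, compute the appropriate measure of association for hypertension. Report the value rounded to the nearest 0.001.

6.697

Reading the table with exposure as columns: a = 2492 (High sodium, case), b = 919 (High sodium, non-case), c = 741 (Low sodium, case), d = 1830.
This is a nested case-control study: participants were sampled on outcome status, so risks in the source population cannot be estimated directly — relative risk is not valid here. The odds ratio is the appropriate measure.
OR = (a·d)/(b·c) = (2492 × 1830) / (919 × 741) = 4560360 / 680979 = 6.69677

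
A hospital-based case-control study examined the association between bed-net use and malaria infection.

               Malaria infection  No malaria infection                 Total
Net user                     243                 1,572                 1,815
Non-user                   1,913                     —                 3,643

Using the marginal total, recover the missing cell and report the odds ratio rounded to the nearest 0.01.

0.14

The missing cell is in the unexposed row: 3643 − 1913 = 1730.
So a = 243, b = 1572, c = 1913, d = 1730.
OR = (a·d)/(b·c) = (243 × 1730) / (1572 × 1913) = 420390 / 3007236 = 0.13979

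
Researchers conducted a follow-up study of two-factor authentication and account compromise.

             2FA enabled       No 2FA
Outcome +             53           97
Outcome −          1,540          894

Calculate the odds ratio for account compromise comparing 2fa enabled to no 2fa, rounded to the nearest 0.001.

0.317

Reading the table with exposure as columns: a = 53 (2FA enabled, case), b = 1540 (2FA enabled, non-case), c = 97 (No 2FA, case), d = 894.
OR = (a·d)/(b·c) = (53 × 894) / (1540 × 97) = 47382 / 149380 = 0.31719
Exposure is associated with lower odds of account compromise (OR = 0.32 < 1).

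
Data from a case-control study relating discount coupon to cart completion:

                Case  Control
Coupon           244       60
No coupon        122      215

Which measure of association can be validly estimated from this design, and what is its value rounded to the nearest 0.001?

7.167

Cells: a = 244, b = 60, c = 122, d = 215.
This is a case-control study: participants were sampled on outcome status, so risks in the source population cannot be estimated directly — relative risk is not valid here. The odds ratio is the appropriate measure.
OR = (a·d)/(b·c) = (244 × 215) / (60 × 122) = 52460 / 7320 = 7.16667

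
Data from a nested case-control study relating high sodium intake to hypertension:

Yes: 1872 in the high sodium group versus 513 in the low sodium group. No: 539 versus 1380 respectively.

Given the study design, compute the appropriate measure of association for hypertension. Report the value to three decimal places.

9.343

From the description: a = 1872, b = 539, c = 513, d = 1380.
This is a nested case-control study: participants were sampled on outcome status, so risks in the source population cannot be estimated directly — relative risk is not valid here. The odds ratio is the appropriate measure.
OR = (a·d)/(b·c) = (1872 × 1380) / (539 × 513) = 2583360 / 276507 = 9.34284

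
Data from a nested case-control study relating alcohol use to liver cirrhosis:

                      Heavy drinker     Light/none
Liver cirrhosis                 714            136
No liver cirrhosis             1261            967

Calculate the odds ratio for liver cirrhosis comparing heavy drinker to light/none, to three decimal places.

4.026

Reading the table with exposure as columns: a = 714 (Heavy drinker, case), b = 1261 (Heavy drinker, non-case), c = 136 (Light/none, case), d = 967.
OR = (a·d)/(b·c) = (714 × 967) / (1261 × 136) = 690438 / 171496 = 4.02597
The odds of liver cirrhosis are about 4.03 times as high in the heavy drinker group.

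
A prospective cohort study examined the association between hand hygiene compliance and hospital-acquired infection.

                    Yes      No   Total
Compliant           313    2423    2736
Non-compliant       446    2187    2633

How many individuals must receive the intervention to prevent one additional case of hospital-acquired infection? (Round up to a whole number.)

Risk in treated group = 313/2736 = 0.11440; risk in control = 446/2633 = 0.16939.
Absolute risk reduction = 0.16939 − 0.11440 = 0.05499
NNT = 1 / ARR = 1 / 0.05499 = 18.186 → round up → 19

19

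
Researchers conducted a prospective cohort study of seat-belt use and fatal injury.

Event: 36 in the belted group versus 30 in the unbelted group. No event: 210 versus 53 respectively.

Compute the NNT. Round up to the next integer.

5

Risk in treated group = 36/246 = 0.14634; risk in control = 30/83 = 0.36145.
Absolute risk reduction = 0.36145 − 0.14634 = 0.21510
NNT = 1 / ARR = 1 / 0.21510 = 4.649 → round up → 5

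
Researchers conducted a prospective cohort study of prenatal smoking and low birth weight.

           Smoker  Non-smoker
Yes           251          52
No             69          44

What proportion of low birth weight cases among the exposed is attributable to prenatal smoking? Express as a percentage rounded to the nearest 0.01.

30.94

Reading the table with exposure as columns: a = 251 (Smoker, case), b = 69 (Smoker, non-case), c = 52 (Non-smoker, case), d = 44.
Risk in exposed = 251/320 = 0.78438; risk in unexposed = 52/96 = 0.54167.
RR = 0.78438/0.54167 = 1.44808
AR% = (RR − 1)/RR × 100 = (1.44808 − 1)/1.44808 × 100 = 30.9429%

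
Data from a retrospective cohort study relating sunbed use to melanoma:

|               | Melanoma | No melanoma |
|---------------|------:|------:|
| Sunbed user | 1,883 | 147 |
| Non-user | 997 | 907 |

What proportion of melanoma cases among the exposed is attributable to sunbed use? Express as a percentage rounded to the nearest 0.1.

Cells: a = 1883, b = 147, c = 997, d = 907.
Risk in exposed = 1883/2030 = 0.92759; risk in unexposed = 997/1904 = 0.52363.
RR = 0.92759/0.52363 = 1.77144
AR% = (RR − 1)/RR × 100 = (1.77144 − 1)/1.77144 × 100 = 43.5487%

43.5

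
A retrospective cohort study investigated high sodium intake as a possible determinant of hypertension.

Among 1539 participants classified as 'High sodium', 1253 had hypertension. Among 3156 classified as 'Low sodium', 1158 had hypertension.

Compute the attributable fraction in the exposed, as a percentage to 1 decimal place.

From the description: a = 1253, b = 286, c = 1158, d = 1998.
Risk in exposed = 1253/1539 = 0.81417; risk in unexposed = 1158/3156 = 0.36692.
RR = 0.81417/0.36692 = 2.21892
AR% = (RR − 1)/RR × 100 = (2.21892 − 1)/2.21892 × 100 = 54.9330%

54.9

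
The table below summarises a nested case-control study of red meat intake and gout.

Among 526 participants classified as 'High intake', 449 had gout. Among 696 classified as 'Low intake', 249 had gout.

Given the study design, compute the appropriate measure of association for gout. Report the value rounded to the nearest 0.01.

From the description: a = 449, b = 77, c = 249, d = 447.
This is a nested case-control study: participants were sampled on outcome status, so risks in the source population cannot be estimated directly — relative risk is not valid here. The odds ratio is the appropriate measure.
OR = (a·d)/(b·c) = (449 × 447) / (77 × 249) = 200703 / 19173 = 10.46800

10.47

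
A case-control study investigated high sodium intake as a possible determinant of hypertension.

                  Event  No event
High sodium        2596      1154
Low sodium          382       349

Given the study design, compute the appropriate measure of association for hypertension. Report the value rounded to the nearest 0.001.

2.055

Cells: a = 2596, b = 1154, c = 382, d = 349.
This is a case-control study: participants were sampled on outcome status, so risks in the source population cannot be estimated directly — relative risk is not valid here. The odds ratio is the appropriate measure.
OR = (a·d)/(b·c) = (2596 × 349) / (1154 × 382) = 906004 / 440828 = 2.05523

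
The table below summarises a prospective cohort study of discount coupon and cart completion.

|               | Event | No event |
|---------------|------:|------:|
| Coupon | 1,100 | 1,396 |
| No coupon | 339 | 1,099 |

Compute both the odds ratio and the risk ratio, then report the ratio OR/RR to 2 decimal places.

Cells: a = 1100, b = 1396, c = 339, d = 1099.
OR = (1100·1099)/(1396·339) = 1208900/473244 = 2.55450
Risk in exposed = 1100/2496 = 0.44071; risk in unexposed = 339/1438 = 0.23574; RR = 1.86942
OR/RR = 2.55450 / 1.86942 = 1.36646
The outcome is not rare, so the OR lies further from 1 than the RR.

1.37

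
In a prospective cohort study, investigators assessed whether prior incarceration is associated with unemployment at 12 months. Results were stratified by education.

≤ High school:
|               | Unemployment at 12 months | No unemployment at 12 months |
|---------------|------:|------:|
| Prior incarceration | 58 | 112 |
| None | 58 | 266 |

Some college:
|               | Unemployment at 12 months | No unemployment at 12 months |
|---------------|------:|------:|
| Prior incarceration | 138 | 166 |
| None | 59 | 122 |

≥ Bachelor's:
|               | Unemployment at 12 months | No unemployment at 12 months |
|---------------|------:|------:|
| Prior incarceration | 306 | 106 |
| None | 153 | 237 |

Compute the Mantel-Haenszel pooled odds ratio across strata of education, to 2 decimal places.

2.92

OR_MH = Σ(aᵢdᵢ/nᵢ) / Σ(bᵢcᵢ/nᵢ), where nᵢ is the stratum total.
Stratum 1 (≤ High school): n = 494; a·d/n = 58·266/494 = 31.2308; b·c/n = 112·58/494 = 13.1498
Stratum 2 (Some college): n = 485; a·d/n = 138·122/485 = 34.7134; b·c/n = 166·59/485 = 20.1938
Stratum 3 (≥ Bachelor's): n = 802; a·d/n = 306·237/802 = 90.4264; b·c/n = 106·153/802 = 20.2219
OR_MH = (31.2308 + 34.7134 + 90.4264) / (13.1498 + 20.1938 + 20.2219) = 156.3706 / 53.5656 = 2.91924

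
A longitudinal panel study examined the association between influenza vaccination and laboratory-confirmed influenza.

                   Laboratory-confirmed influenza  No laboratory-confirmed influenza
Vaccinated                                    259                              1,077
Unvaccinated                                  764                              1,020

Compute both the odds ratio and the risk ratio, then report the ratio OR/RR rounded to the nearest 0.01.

Cells: a = 259, b = 1077, c = 764, d = 1020.
OR = (259·1020)/(1077·764) = 264180/822828 = 0.32106
Risk in exposed = 259/1336 = 0.19386; risk in unexposed = 764/1784 = 0.42825; RR = 0.45268
OR/RR = 0.32106 / 0.45268 = 0.70924
The outcome is not rare, so the OR lies further from 1 than the RR.

0.71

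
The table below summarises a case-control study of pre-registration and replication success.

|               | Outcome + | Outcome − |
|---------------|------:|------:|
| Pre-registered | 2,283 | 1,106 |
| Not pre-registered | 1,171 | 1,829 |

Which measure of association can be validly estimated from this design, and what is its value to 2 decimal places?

3.22

Cells: a = 2283, b = 1106, c = 1171, d = 1829.
This is a case-control study: participants were sampled on outcome status, so risks in the source population cannot be estimated directly — relative risk is not valid here. The odds ratio is the appropriate measure.
OR = (a·d)/(b·c) = (2283 × 1829) / (1106 × 1171) = 4175607 / 1295126 = 3.22409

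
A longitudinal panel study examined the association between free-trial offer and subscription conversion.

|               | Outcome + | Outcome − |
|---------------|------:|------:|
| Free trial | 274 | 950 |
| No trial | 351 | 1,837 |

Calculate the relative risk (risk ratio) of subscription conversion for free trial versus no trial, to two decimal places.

Cells: a = 274, b = 950, c = 351, d = 1837.
Risk in exposed = 274/1224 = 0.22386; risk in unexposed = 351/2188 = 0.16042.
RR = 0.22386 / 0.16042 = 1.39543
The risk among the exposed is 1.40 times that among the unexposed.

1.40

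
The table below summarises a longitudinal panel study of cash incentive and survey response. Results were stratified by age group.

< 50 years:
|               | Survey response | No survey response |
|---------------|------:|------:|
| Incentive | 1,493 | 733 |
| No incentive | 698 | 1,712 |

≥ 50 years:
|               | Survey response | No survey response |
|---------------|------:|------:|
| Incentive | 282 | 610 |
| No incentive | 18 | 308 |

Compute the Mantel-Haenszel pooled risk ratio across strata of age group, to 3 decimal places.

2.445

RR_MH = Σ(aᵢ·n₀ᵢ/nᵢ) / Σ(cᵢ·n₁ᵢ/nᵢ), with n₁ᵢ = aᵢ+bᵢ (exposed), n₀ᵢ = cᵢ+dᵢ (unexposed), nᵢ = n₁ᵢ+n₀ᵢ.
Stratum 1 (< 50 years): n₁ = 2226, n₀ = 2410, n = 4636; a·n₀/n = 1493·2410/4636 = 776.1281; c·n₁/n = 698·2226/4636 = 335.1484
Stratum 2 (≥ 50 years): n₁ = 892, n₀ = 326, n = 1218; a·n₀/n = 282·326/1218 = 75.4778; c·n₁/n = 18·892/1218 = 13.1823
RR_MH = (776.1281 + 75.4778) / (335.1484 + 13.1823) = 851.6060 / 348.3307 = 2.44482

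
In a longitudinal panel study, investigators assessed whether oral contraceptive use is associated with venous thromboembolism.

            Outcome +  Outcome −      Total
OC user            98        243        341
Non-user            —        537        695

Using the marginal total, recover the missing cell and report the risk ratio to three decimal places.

The missing cell is in the unexposed row: 695 − 537 = 158.
So a = 98, b = 243, c = 158, d = 537.
RR = [a/(a+b)] / [c/(c+d)] = (98/341) / (158/695) = 0.28739/0.22734 = 1.26415

1.264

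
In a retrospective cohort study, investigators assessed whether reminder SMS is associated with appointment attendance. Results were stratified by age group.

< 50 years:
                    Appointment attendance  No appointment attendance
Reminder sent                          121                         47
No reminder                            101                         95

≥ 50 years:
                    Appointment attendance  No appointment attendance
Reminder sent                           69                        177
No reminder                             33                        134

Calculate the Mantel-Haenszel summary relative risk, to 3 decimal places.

RR_MH = Σ(aᵢ·n₀ᵢ/nᵢ) / Σ(cᵢ·n₁ᵢ/nᵢ), with n₁ᵢ = aᵢ+bᵢ (exposed), n₀ᵢ = cᵢ+dᵢ (unexposed), nᵢ = n₁ᵢ+n₀ᵢ.
Stratum 1 (< 50 years): n₁ = 168, n₀ = 196, n = 364; a·n₀/n = 121·196/364 = 65.1538; c·n₁/n = 101·168/364 = 46.6154
Stratum 2 (≥ 50 years): n₁ = 246, n₀ = 167, n = 413; a·n₀/n = 69·167/413 = 27.9007; c·n₁/n = 33·246/413 = 19.6562
RR_MH = (65.1538 + 27.9007) / (46.6154 + 19.6562) = 93.0546 / 66.2716 = 1.40414

1.404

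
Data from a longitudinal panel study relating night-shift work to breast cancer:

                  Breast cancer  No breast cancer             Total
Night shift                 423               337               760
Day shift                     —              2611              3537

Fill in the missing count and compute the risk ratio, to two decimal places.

2.13

The missing cell is in the unexposed row: 3537 − 2611 = 926.
So a = 423, b = 337, c = 926, d = 2611.
RR = [a/(a+b)] / [c/(c+d)] = (423/760) / (926/3537) = 0.55658/0.26180 = 2.12594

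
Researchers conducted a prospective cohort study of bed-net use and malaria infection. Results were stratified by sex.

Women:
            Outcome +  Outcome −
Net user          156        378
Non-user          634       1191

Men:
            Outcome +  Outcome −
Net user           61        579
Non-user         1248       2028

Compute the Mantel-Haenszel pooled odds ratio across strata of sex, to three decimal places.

OR_MH = Σ(aᵢdᵢ/nᵢ) / Σ(bᵢcᵢ/nᵢ), where nᵢ is the stratum total.
Stratum 1 (Women): n = 2359; a·d/n = 156·1191/2359 = 78.7605; b·c/n = 378·634/2359 = 101.5905
Stratum 2 (Men): n = 3916; a·d/n = 61·2028/3916 = 31.5904; b·c/n = 579·1248/3916 = 184.5230
OR_MH = (78.7605 + 31.5904) / (101.5905 + 184.5230) = 110.3509 / 286.1135 = 0.38569

0.386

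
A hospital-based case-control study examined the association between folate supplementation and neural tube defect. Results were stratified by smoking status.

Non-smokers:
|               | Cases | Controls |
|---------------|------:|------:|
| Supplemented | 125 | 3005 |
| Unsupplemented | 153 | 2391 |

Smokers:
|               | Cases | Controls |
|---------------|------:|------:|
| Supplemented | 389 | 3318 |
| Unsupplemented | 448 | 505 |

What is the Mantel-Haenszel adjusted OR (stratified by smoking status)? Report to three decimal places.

OR_MH = Σ(aᵢdᵢ/nᵢ) / Σ(bᵢcᵢ/nᵢ), where nᵢ is the stratum total.
Stratum 1 (Non-smokers): n = 5674; a·d/n = 125·2391/5674 = 52.6745; b·c/n = 3005·153/5674 = 81.0301
Stratum 2 (Smokers): n = 4660; a·d/n = 389·505/4660 = 42.1556; b·c/n = 3318·448/4660 = 318.9837
OR_MH = (52.6745 + 42.1556) / (81.0301 + 318.9837) = 94.8301 / 400.0138 = 0.23707

0.237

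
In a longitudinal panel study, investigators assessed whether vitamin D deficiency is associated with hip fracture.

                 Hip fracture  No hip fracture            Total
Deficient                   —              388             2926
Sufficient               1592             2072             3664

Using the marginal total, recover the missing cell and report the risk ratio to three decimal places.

The missing cell is in the exposed row: 2926 − 388 = 2538.
So a = 2538, b = 388, c = 1592, d = 2072.
RR = [a/(a+b)] / [c/(c+d)] = (2538/2926) / (1592/3664) = 0.86740/0.43450 = 1.99632

1.996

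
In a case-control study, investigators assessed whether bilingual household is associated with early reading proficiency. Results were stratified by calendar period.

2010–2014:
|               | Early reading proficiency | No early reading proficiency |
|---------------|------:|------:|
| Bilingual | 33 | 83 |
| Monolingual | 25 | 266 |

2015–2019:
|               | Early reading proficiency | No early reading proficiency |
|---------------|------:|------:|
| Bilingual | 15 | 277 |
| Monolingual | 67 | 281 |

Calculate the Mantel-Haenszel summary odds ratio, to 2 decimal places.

OR_MH = Σ(aᵢdᵢ/nᵢ) / Σ(bᵢcᵢ/nᵢ), where nᵢ is the stratum total.
Stratum 1 (2010–2014): n = 407; a·d/n = 33·266/407 = 21.5676; b·c/n = 83·25/407 = 5.0983
Stratum 2 (2015–2019): n = 640; a·d/n = 15·281/640 = 6.5859; b·c/n = 277·67/640 = 28.9984
OR_MH = (21.5676 + 6.5859) / (5.0983 + 28.9984) = 28.1535 / 34.0967 = 0.82570

0.83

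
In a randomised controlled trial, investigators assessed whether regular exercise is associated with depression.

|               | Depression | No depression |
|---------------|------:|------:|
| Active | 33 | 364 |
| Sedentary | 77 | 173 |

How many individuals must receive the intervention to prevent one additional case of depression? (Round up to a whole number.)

Risk in treated group = 33/397 = 0.08312; risk in control = 77/250 = 0.30800.
Absolute risk reduction = 0.30800 − 0.08312 = 0.22488
NNT = 1 / ARR = 1 / 0.22488 = 4.447 → round up → 5

5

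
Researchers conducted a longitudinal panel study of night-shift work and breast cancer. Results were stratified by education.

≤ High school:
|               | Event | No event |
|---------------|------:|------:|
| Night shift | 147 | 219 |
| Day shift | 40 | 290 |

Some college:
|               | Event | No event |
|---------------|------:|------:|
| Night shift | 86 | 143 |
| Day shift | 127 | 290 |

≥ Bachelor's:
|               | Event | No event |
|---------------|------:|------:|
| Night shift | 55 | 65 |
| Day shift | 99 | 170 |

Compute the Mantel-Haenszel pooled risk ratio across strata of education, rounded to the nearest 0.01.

RR_MH = Σ(aᵢ·n₀ᵢ/nᵢ) / Σ(cᵢ·n₁ᵢ/nᵢ), with n₁ᵢ = aᵢ+bᵢ (exposed), n₀ᵢ = cᵢ+dᵢ (unexposed), nᵢ = n₁ᵢ+n₀ᵢ.
Stratum 1 (≤ High school): n₁ = 366, n₀ = 330, n = 696; a·n₀/n = 147·330/696 = 69.6983; c·n₁/n = 40·366/696 = 21.0345
Stratum 2 (Some college): n₁ = 229, n₀ = 417, n = 646; a·n₀/n = 86·417/646 = 55.5139; c·n₁/n = 127·229/646 = 45.0201
Stratum 3 (≥ Bachelor's): n₁ = 120, n₀ = 269, n = 389; a·n₀/n = 55·269/389 = 38.0334; c·n₁/n = 99·120/389 = 30.5398
RR_MH = (69.6983 + 55.5139 + 38.0334) / (21.0345 + 45.0201 + 30.5398) = 163.2456 / 96.5945 = 1.69001

1.69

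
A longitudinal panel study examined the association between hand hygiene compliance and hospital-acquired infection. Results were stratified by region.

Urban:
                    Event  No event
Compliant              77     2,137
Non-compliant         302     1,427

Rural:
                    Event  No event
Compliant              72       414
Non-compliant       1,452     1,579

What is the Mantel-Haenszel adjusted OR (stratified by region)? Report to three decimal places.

0.180

OR_MH = Σ(aᵢdᵢ/nᵢ) / Σ(bᵢcᵢ/nᵢ), where nᵢ is the stratum total.
Stratum 1 (Urban): n = 3943; a·d/n = 77·1427/3943 = 27.8669; b·c/n = 2137·302/3943 = 163.6759
Stratum 2 (Rural): n = 3517; a·d/n = 72·1579/3517 = 32.3253; b·c/n = 414·1452/3517 = 170.9207
OR_MH = (27.8669 + 32.3253) / (163.6759 + 170.9207) = 60.1921 / 334.5966 = 0.17989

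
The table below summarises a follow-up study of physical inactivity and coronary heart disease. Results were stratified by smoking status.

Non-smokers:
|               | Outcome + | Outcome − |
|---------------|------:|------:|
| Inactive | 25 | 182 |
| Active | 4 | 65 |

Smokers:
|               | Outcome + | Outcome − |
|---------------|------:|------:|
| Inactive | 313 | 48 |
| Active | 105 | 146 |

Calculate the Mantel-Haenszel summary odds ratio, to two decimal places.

OR_MH = Σ(aᵢdᵢ/nᵢ) / Σ(bᵢcᵢ/nᵢ), where nᵢ is the stratum total.
Stratum 1 (Non-smokers): n = 276; a·d/n = 25·65/276 = 5.8877; b·c/n = 182·4/276 = 2.6377
Stratum 2 (Smokers): n = 612; a·d/n = 313·146/612 = 74.6699; b·c/n = 48·105/612 = 8.2353
OR_MH = (5.8877 + 74.6699) / (2.6377 + 8.2353) = 80.5576 / 10.8730 = 7.40898

7.41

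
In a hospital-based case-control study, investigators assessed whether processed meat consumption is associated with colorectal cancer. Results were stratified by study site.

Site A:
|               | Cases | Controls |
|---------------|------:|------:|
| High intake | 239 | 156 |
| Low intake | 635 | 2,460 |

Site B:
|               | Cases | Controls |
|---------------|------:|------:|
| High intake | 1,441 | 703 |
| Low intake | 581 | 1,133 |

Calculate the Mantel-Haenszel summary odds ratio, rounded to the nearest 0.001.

OR_MH = Σ(aᵢdᵢ/nᵢ) / Σ(bᵢcᵢ/nᵢ), where nᵢ is the stratum total.
Stratum 1 (Site A): n = 3490; a·d/n = 239·2460/3490 = 168.4642; b·c/n = 156·635/3490 = 28.3840
Stratum 2 (Site B): n = 3858; a·d/n = 1441·1133/3858 = 423.1864; b·c/n = 703·581/3858 = 105.8691
OR_MH = (168.4642 + 423.1864) / (28.3840 + 105.8691) = 591.6505 / 134.2531 = 4.40698

4.407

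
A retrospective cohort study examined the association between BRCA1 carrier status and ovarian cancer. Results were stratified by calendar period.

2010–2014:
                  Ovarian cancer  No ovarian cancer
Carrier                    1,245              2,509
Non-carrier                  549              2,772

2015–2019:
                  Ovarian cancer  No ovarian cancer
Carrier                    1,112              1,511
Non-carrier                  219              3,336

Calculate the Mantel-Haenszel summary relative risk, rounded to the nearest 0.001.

3.186

RR_MH = Σ(aᵢ·n₀ᵢ/nᵢ) / Σ(cᵢ·n₁ᵢ/nᵢ), with n₁ᵢ = aᵢ+bᵢ (exposed), n₀ᵢ = cᵢ+dᵢ (unexposed), nᵢ = n₁ᵢ+n₀ᵢ.
Stratum 1 (2010–2014): n₁ = 3754, n₀ = 3321, n = 7075; a·n₀/n = 1245·3321/7075 = 584.4021; c·n₁/n = 549·3754/7075 = 291.2998
Stratum 2 (2015–2019): n₁ = 2623, n₀ = 3555, n = 6178; a·n₀/n = 1112·3555/6178 = 639.8770; c·n₁/n = 219·2623/6178 = 92.9811
RR_MH = (584.4021 + 639.8770) / (291.2998 + 92.9811) = 1224.2791 / 384.2808 = 3.18590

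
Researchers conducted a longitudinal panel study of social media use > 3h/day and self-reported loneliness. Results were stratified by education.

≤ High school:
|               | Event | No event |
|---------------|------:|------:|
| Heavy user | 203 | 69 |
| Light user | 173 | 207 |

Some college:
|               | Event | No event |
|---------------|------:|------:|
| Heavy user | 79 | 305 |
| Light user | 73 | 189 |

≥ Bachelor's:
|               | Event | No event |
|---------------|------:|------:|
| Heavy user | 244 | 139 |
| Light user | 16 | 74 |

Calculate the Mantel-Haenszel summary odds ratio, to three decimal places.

2.188

OR_MH = Σ(aᵢdᵢ/nᵢ) / Σ(bᵢcᵢ/nᵢ), where nᵢ is the stratum total.
Stratum 1 (≤ High school): n = 652; a·d/n = 203·207/652 = 64.4494; b·c/n = 69·173/652 = 18.3083
Stratum 2 (Some college): n = 646; a·d/n = 79·189/646 = 23.1130; b·c/n = 305·73/646 = 34.4659
Stratum 3 (≥ Bachelor's): n = 473; a·d/n = 244·74/473 = 38.1734; b·c/n = 139·16/473 = 4.7019
OR_MH = (64.4494 + 23.1130 + 38.1734) / (18.3083 + 34.4659 + 4.7019) = 125.7358 / 57.4761 = 2.18762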